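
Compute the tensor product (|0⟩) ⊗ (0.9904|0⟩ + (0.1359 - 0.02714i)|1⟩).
0.9904|00⟩ + (0.1359 - 0.02714i)|01⟩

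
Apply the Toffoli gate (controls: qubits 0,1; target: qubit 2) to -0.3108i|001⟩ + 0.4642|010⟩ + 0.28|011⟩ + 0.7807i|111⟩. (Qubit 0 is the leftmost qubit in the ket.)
-0.3108i|001⟩ + 0.4642|010⟩ + 0.28|011⟩ + 0.7807i|110⟩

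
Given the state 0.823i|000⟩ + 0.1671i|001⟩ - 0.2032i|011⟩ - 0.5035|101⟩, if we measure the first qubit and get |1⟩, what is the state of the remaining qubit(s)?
-|01⟩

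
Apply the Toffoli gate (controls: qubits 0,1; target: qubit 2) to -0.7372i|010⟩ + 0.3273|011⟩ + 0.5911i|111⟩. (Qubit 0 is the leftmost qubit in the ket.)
-0.7372i|010⟩ + 0.3273|011⟩ + 0.5911i|110⟩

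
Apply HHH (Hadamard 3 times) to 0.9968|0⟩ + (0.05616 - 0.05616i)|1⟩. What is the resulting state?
(0.7446 - 0.03971i)|0⟩ + (0.6651 + 0.03971i)|1⟩

H² = I, so H^3 = H: a single Hadamard. With (a, b) = (0.9968, (0.05616 - 0.05616i)), H gives ((a + b)/√2, (a − b)/√2) = ((0.7446 - 0.03971i), (0.6651 + 0.03971i)).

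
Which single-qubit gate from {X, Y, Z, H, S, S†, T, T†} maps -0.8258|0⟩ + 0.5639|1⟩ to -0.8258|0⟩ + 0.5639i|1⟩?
S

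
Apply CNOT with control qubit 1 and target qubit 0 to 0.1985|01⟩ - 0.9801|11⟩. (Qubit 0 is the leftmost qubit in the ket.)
-0.9801|01⟩ + 0.1985|11⟩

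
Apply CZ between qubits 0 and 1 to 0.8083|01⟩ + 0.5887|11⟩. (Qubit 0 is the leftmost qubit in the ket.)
0.8083|01⟩ - 0.5887|11⟩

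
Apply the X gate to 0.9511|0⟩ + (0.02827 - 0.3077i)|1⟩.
(0.02827 - 0.3077i)|0⟩ + 0.9511|1⟩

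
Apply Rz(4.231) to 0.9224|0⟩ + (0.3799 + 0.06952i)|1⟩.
(-0.478 - 0.7889i)|0⟩ + (-0.2563 + 0.2889i)|1⟩

Rz(4.231) = [[e^(−iθ/2), 0], [0, e^(iθ/2)]] with e^(±iθ/2) = cos(θ/2) ± i·sin(θ/2); θ = 4.231, cos(θ/2) ≈ -0.518165, sin(θ/2) ≈ 0.855281.
With a = amp(|0⟩) = 0.9224 and b = amp(|1⟩) = (0.3799 + 0.06952i):
new amp(|0⟩) = (-0.518165 - 0.855281i)·a = (-0.478 - 0.7889i)
new amp(|1⟩) = (-0.518165 + 0.855281i)·b = (-0.2563 + 0.2889i)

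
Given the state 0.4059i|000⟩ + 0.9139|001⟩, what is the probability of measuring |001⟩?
0.8352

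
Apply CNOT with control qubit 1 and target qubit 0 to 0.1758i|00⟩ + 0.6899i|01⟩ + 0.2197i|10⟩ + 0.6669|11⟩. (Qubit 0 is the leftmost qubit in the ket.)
0.1758i|00⟩ + 0.6669|01⟩ + 0.2197i|10⟩ + 0.6899i|11⟩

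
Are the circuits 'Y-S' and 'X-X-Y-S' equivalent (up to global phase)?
Yes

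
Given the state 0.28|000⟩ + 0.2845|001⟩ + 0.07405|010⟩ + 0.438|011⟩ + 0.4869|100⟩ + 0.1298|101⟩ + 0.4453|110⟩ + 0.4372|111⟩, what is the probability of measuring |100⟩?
0.2371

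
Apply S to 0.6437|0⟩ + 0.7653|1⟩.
0.6437|0⟩ + 0.7653i|1⟩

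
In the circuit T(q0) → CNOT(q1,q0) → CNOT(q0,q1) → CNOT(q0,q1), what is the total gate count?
4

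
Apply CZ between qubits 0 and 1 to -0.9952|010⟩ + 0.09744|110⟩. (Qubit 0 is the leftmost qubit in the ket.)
-0.9952|010⟩ - 0.09744|110⟩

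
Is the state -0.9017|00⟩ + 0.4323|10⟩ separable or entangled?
Separable

Writing the state as a|00⟩ + b|01⟩ + c|10⟩ + d|11⟩, it is a product state iff ad − bc = 0.
Here (a, b, c, d) = (-0.9017, 0, 0.4323, 0): ad − bc = (-0.9017)(0) − (0)(0.4323) = 0, so the state is separable.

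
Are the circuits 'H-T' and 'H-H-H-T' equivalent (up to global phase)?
Yes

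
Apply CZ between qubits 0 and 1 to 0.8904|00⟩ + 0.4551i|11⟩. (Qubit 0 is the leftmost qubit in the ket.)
0.8904|00⟩ - 0.4551i|11⟩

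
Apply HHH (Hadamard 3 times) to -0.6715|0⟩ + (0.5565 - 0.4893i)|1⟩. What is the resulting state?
(-0.08132 - 0.346i)|0⟩ + (-0.8683 + 0.346i)|1⟩

H² = I, so H^3 = H: a single Hadamard. With (a, b) = (-0.6715, (0.5565 - 0.4893i)), H gives ((a + b)/√2, (a − b)/√2) = ((-0.08132 - 0.346i), (-0.8683 + 0.346i)).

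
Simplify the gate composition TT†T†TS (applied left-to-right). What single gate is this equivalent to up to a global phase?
S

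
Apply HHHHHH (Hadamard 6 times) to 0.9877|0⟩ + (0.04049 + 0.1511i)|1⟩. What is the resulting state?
0.9877|0⟩ + (0.04049 + 0.1511i)|1⟩

H² = I, so an even number of Hadamards cancels: H^6 = I and the state is unchanged.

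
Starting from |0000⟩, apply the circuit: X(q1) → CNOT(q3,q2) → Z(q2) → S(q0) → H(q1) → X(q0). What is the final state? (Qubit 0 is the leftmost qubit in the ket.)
1/√2|1000⟩ - 1/√2|1100⟩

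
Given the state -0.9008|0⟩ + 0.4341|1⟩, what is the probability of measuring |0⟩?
0.8114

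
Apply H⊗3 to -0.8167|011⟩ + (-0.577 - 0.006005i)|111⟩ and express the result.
(-0.4927 - 0.002123i)|000⟩ + (0.4927 + 0.002123i)|001⟩ + (0.4927 + 0.002123i)|010⟩ + (-0.4927 - 0.002123i)|011⟩ + (-0.08475 + 0.002123i)|100⟩ + (0.08475 - 0.002123i)|101⟩ + (0.08475 - 0.002123i)|110⟩ + (-0.08475 + 0.002123i)|111⟩

H⊗3 gives amp(|y⟩) = (1/2√2) Σ_x (−1)^(x·y) amp(|x⟩), where x·y is the number of positions in which both x and y have a 1.
|000⟩: (-0.8167 + (-0.577 - 0.006005i))/(2√2) = (-0.4927 - 0.002123i)
|001⟩: (0.8167 - (-0.577 - 0.006005i))/(2√2) = (0.4927 + 0.002123i)
|010⟩: (0.8167 - (-0.577 - 0.006005i))/(2√2) = (0.4927 + 0.002123i)
|011⟩: (-0.8167 + (-0.577 - 0.006005i))/(2√2) = (-0.4927 - 0.002123i)
|100⟩: (-0.8167 - (-0.577 - 0.006005i))/(2√2) = (-0.08475 + 0.002123i)
|101⟩: (0.8167 + (-0.577 - 0.006005i))/(2√2) = (0.08475 - 0.002123i)
|110⟩: (0.8167 + (-0.577 - 0.006005i))/(2√2) = (0.08475 - 0.002123i)
|111⟩: (-0.8167 - (-0.577 - 0.006005i))/(2√2) = (-0.08475 + 0.002123i)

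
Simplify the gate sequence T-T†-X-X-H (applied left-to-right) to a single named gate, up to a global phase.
H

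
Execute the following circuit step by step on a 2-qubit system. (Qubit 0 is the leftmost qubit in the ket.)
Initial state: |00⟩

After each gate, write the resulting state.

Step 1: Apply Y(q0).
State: i|10⟩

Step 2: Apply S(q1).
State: i|10⟩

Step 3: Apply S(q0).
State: -|10⟩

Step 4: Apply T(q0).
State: (-1/√2 - (1/√2)i)|10⟩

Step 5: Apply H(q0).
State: (-1/2 - (1/2)i)|00⟩ + (1/2 + (1/2)i)|10⟩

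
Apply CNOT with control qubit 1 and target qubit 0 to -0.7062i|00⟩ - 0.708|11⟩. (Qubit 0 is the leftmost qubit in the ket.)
-0.7062i|00⟩ - 0.708|01⟩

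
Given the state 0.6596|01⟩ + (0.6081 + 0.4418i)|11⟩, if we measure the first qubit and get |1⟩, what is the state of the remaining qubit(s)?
(0.809 + 0.5878i)|1⟩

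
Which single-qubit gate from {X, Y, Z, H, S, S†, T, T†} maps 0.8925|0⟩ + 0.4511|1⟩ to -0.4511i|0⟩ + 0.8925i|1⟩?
Y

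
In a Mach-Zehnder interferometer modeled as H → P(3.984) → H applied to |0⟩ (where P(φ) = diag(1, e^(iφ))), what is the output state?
(0.1672 - 0.3731i)|0⟩ + (0.8328 + 0.3731i)|1⟩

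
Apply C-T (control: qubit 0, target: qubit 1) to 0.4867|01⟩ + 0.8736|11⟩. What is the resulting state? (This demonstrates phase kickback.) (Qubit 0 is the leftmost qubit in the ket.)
0.4867|01⟩ + (0.6177 + 0.6177i)|11⟩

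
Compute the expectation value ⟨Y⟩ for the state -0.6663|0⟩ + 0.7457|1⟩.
0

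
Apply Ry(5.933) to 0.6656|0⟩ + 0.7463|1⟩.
-0.7854|0⟩ - 0.6189|1⟩

Ry(5.933) = [[cos(θ/2), −sin(θ/2)], [sin(θ/2), cos(θ/2)]]; θ = 5.933, cos(θ/2) ≈ -0.98471, sin(θ/2) ≈ 0.174199.
With a = amp(|0⟩) = 0.6656 and b = amp(|1⟩) = 0.7463:
new amp(|0⟩) = (-0.98471)·a + (-0.174199)·b = -0.7854
new amp(|1⟩) = (0.174199)·a + (-0.98471)·b = -0.6189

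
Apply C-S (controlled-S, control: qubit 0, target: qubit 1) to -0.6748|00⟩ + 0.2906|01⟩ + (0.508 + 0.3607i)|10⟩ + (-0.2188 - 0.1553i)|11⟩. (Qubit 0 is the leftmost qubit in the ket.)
-0.6748|00⟩ + 0.2906|01⟩ + (0.508 + 0.3607i)|10⟩ + (0.1553 - 0.2188i)|11⟩

C-S leaves the control-|0⟩ kets |00⟩, |01⟩ unchanged and applies S to qubit 1 on the control-|1⟩ pair (|10⟩, |11⟩).
S = [[1, 0], [0, i]].
With a = amp(|10⟩) = (0.508 + 0.3607i) and b = amp(|11⟩) = (-0.2188 - 0.1553i):
new amp(|10⟩) = (1)·a = (0.508 + 0.3607i)
new amp(|11⟩) = (i)·b = (0.1553 - 0.2188i)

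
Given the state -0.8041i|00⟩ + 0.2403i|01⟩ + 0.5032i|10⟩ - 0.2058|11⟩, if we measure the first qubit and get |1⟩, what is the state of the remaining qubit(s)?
0.9256i|0⟩ - 0.3785|1⟩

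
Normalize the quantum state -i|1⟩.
-i|1⟩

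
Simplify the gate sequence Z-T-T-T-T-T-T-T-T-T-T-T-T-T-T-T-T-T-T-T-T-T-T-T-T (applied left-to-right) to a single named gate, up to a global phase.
Z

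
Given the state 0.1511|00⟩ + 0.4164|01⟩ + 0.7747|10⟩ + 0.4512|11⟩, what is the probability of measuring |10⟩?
0.6002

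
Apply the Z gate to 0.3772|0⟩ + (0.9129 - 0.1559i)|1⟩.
0.3772|0⟩ + (-0.9129 + 0.1559i)|1⟩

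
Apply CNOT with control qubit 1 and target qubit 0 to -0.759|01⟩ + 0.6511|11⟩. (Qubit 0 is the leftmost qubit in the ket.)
0.6511|01⟩ - 0.759|11⟩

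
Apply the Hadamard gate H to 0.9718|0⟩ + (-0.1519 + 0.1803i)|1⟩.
(0.5798 + 0.1275i)|0⟩ + (0.7946 - 0.1275i)|1⟩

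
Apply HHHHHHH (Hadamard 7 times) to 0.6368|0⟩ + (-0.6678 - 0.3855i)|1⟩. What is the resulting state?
(-0.02192 - 0.2726i)|0⟩ + (0.9225 + 0.2726i)|1⟩

H² = I, so H^7 = H: a single Hadamard. With (a, b) = (0.6368, (-0.6678 - 0.3855i)), H gives ((a + b)/√2, (a − b)/√2) = ((-0.02192 - 0.2726i), (0.9225 + 0.2726i)).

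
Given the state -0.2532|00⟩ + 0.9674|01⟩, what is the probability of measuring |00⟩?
0.06411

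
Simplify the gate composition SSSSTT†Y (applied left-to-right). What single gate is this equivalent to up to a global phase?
Y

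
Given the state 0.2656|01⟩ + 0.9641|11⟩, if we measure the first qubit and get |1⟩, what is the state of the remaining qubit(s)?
|1⟩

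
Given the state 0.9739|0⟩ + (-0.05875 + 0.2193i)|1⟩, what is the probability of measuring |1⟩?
0.05154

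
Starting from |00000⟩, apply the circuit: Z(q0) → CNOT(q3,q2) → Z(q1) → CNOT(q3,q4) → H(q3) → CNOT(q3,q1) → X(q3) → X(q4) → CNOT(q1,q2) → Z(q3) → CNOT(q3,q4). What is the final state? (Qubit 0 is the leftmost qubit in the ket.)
-1/√2|00010⟩ + 1/√2|01101⟩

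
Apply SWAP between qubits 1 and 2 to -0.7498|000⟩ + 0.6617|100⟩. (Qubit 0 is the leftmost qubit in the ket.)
-0.7498|000⟩ + 0.6617|100⟩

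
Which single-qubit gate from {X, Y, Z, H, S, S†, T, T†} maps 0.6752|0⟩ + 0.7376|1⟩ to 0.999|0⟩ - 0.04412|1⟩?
H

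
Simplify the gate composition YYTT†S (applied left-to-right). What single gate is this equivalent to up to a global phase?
S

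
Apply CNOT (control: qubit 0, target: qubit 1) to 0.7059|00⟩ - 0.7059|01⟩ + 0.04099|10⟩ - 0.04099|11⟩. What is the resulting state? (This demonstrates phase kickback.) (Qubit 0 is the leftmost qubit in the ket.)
0.7059|00⟩ - 0.7059|01⟩ - 0.04099|10⟩ + 0.04099|11⟩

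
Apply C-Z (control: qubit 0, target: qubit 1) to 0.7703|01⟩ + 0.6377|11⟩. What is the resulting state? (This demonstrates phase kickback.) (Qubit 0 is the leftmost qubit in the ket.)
0.7703|01⟩ - 0.6377|11⟩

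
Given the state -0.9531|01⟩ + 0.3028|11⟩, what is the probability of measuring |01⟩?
0.9084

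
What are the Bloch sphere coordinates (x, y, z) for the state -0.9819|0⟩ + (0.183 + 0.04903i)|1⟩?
(-0.3594, -0.09629, 0.9282)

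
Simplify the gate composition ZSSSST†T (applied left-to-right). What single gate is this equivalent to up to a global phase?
Z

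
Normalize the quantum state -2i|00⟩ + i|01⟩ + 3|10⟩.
-0.5345i|00⟩ + 0.2673i|01⟩ + 0.8018|10⟩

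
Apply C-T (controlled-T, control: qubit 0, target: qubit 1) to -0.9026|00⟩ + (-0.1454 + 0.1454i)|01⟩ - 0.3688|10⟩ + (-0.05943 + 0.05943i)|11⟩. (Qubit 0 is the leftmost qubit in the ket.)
-0.9026|00⟩ + (-0.1454 + 0.1454i)|01⟩ - 0.3688|10⟩ - 0.08405|11⟩

C-T leaves the control-|0⟩ kets |00⟩, |01⟩ unchanged and applies T to qubit 1 on the control-|1⟩ pair (|10⟩, |11⟩).
T = [[1, 0], [0, (1/√2 + (1/√2)i)]].
With a = amp(|10⟩) = -0.3688 and b = amp(|11⟩) = (-0.05943 + 0.05943i):
new amp(|10⟩) = (1)·a = -0.3688
new amp(|11⟩) = (1/√2 + (1/√2)i)·b = -0.08405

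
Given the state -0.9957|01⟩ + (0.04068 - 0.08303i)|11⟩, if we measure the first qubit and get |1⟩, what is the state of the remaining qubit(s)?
(0.44 - 0.898i)|1⟩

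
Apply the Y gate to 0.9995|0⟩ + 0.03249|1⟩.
-0.03249i|0⟩ + 0.9995i|1⟩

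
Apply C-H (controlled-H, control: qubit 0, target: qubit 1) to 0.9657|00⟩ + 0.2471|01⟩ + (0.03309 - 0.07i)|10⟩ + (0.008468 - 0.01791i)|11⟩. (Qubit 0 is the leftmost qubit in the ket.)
0.9657|00⟩ + 0.2471|01⟩ + (0.02939 - 0.06216i)|10⟩ + (0.01741 - 0.03683i)|11⟩

C-H leaves the control-|0⟩ kets |00⟩, |01⟩ unchanged and applies H to qubit 1 on the control-|1⟩ pair (|10⟩, |11⟩).
H = [[1/√2, 1/√2], [1/√2, -1/√2]].
With a = amp(|10⟩) = (0.03309 - 0.07i) and b = amp(|11⟩) = (0.008468 - 0.01791i):
new amp(|10⟩) = (1/√2)·a + (1/√2)·b = (0.02939 - 0.06216i)
new amp(|11⟩) = (1/√2)·a + (-1/√2)·b = (0.01741 - 0.03683i)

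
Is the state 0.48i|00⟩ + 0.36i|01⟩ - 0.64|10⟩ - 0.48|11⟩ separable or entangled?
Separable

Writing the state as a|00⟩ + b|01⟩ + c|10⟩ + d|11⟩, it is a product state iff ad − bc = 0.
Here (a, b, c, d) = (0.48i, 0.36i, -0.64, -0.48): ad − bc = (0.48i)(-0.48) − (0.36i)(-0.64) = 0, so the state is separable.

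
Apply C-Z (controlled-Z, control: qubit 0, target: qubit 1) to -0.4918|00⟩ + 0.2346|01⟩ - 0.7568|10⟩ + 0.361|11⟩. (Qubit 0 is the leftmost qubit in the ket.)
-0.4918|00⟩ + 0.2346|01⟩ - 0.7568|10⟩ - 0.361|11⟩

C-Z leaves the control-|0⟩ kets |00⟩, |01⟩ unchanged and applies Z to qubit 1 on the control-|1⟩ pair (|10⟩, |11⟩).
Z = [[1, 0], [0, -1]].
With a = amp(|10⟩) = -0.7568 and b = amp(|11⟩) = 0.361:
new amp(|10⟩) = (1)·a = -0.7568
new amp(|11⟩) = (-1)·b = -0.361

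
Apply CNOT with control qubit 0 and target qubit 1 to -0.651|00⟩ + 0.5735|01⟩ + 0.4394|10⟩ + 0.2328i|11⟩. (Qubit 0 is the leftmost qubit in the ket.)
-0.651|00⟩ + 0.5735|01⟩ + 0.2328i|10⟩ + 0.4394|11⟩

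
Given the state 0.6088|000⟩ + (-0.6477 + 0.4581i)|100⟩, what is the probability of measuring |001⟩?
0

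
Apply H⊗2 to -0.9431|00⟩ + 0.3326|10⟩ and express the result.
-0.3053|00⟩ - 0.3053|01⟩ - 0.6379|10⟩ - 0.6379|11⟩

H⊗2 gives amp(|y⟩) = (1/2) Σ_x (−1)^(x·y) amp(|x⟩), where x·y is the number of positions in which both x and y have a 1.
|00⟩: (-0.9431 + 0.3326)/2 = -0.3053
|01⟩: (-0.9431 + 0.3326)/2 = -0.3053
|10⟩: (-0.9431 - 0.3326)/2 = -0.6379
|11⟩: (-0.9431 - 0.3326)/2 = -0.6379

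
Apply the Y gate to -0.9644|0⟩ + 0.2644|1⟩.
-0.2644i|0⟩ - 0.9644i|1⟩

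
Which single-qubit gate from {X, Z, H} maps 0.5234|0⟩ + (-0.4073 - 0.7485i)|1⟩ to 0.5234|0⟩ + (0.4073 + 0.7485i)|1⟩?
Z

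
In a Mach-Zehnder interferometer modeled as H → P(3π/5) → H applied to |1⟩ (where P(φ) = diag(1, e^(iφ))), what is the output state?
(0.6545 - 0.4755i)|0⟩ + (0.3455 + 0.4755i)|1⟩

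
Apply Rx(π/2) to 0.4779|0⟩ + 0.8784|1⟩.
(0.3379 - 0.6211i)|0⟩ + (0.6211 - 0.3379i)|1⟩

Rx(π/2) = [[cos(θ/2), −i·sin(θ/2)], [−i·sin(θ/2), cos(θ/2)]]; θ = π/2, cos(θ/2) ≈ 0.707107, sin(θ/2) ≈ 0.707107.
With a = amp(|0⟩) = 0.4779 and b = amp(|1⟩) = 0.8784:
new amp(|0⟩) = (0.707107)·a + (-0.707107i)·b = (0.3379 - 0.6211i)
new amp(|1⟩) = (-0.707107i)·a + (0.707107)·b = (0.6211 - 0.3379i)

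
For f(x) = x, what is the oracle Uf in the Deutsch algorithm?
CNOT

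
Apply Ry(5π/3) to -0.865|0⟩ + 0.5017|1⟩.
0.4983|0⟩ - 0.867|1⟩

Ry(5π/3) = [[cos(θ/2), −sin(θ/2)], [sin(θ/2), cos(θ/2)]]; θ = 5π/3, cos(θ/2) ≈ -0.866025, sin(θ/2) ≈ 0.5.
With a = amp(|0⟩) = -0.865 and b = amp(|1⟩) = 0.5017:
new amp(|0⟩) = (-0.866025)·a + (-0.5)·b = 0.4983
new amp(|1⟩) = (0.5)·a + (-0.866025)·b = -0.867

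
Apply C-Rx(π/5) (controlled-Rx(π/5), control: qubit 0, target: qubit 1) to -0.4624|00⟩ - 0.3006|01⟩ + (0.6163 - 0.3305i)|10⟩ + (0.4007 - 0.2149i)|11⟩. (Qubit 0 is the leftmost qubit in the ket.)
-0.4624|00⟩ - 0.3006|01⟩ + (0.5197 - 0.4381i)|10⟩ + (0.279 - 0.3948i)|11⟩

C-Rx(π/5) leaves the control-|0⟩ kets |00⟩, |01⟩ unchanged and applies Rx(π/5) to qubit 1 on the control-|1⟩ pair (|10⟩, |11⟩).
Rx(π/5) = [[cos(θ/2), −i·sin(θ/2)], [−i·sin(θ/2), cos(θ/2)]]; θ = π/5, cos(θ/2) ≈ 0.951057, sin(θ/2) ≈ 0.309017.
With a = amp(|10⟩) = (0.6163 - 0.3305i) and b = amp(|11⟩) = (0.4007 - 0.2149i):
new amp(|10⟩) = (0.951057)·a + (-0.309017i)·b = (0.5197 - 0.4381i)
new amp(|11⟩) = (-0.309017i)·a + (0.951057)·b = (0.279 - 0.3948i)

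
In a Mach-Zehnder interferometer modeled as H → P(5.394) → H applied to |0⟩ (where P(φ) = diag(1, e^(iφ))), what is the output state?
(0.815 - 0.3883i)|0⟩ + (0.185 + 0.3883i)|1⟩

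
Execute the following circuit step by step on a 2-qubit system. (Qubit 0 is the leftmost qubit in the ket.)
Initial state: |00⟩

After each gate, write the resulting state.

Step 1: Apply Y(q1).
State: i|01⟩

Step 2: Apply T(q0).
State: i|01⟩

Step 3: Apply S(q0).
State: i|01⟩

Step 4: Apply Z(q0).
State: i|01⟩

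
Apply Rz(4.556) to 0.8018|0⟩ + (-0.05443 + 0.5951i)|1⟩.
(-0.5209 - 0.6095i)|0⟩ + (-0.417 - 0.428i)|1⟩

Rz(4.556) = [[e^(−iθ/2), 0], [0, e^(iθ/2)]] with e^(±iθ/2) = cos(θ/2) ± i·sin(θ/2); θ = 4.556, cos(θ/2) ≈ -0.649711, sin(θ/2) ≈ 0.760182.
With a = amp(|0⟩) = 0.8018 and b = amp(|1⟩) = (-0.05443 + 0.5951i):
new amp(|0⟩) = (-0.649711 - 0.760182i)·a = (-0.5209 - 0.6095i)
new amp(|1⟩) = (-0.649711 + 0.760182i)·b = (-0.417 - 0.428i)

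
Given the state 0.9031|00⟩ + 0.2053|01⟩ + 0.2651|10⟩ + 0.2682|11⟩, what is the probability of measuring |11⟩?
0.07193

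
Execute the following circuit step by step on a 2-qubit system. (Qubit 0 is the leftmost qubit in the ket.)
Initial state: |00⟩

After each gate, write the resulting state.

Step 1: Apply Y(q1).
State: i|01⟩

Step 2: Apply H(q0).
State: (1/√2)i|01⟩ + (1/√2)i|11⟩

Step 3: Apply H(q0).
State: i|01⟩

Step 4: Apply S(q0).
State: i|01⟩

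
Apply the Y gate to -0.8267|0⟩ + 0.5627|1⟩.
-0.5627i|0⟩ - 0.8267i|1⟩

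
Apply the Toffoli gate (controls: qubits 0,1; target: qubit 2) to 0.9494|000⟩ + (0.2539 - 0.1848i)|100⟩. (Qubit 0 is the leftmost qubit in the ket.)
0.9494|000⟩ + (0.2539 - 0.1848i)|100⟩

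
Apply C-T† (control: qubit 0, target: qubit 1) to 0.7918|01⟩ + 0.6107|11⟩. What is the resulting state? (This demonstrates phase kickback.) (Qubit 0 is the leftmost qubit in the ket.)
0.7918|01⟩ + (0.4318 - 0.4318i)|11⟩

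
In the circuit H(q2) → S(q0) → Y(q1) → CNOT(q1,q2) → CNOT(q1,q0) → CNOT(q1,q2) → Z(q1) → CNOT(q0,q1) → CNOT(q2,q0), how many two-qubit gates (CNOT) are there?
5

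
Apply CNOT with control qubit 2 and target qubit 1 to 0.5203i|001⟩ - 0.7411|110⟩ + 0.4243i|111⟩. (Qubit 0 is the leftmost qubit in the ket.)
0.5203i|011⟩ + 0.4243i|101⟩ - 0.7411|110⟩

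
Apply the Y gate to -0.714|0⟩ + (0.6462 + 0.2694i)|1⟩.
(0.2694 - 0.6462i)|0⟩ - 0.714i|1⟩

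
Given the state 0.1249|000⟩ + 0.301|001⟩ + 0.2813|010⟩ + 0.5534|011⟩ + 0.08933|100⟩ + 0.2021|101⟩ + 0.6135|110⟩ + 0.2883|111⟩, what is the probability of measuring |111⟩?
0.08312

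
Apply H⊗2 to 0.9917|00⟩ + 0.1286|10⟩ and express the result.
0.5602|00⟩ + 0.5602|01⟩ + 0.4316|10⟩ + 0.4316|11⟩

H⊗2 gives amp(|y⟩) = (1/2) Σ_x (−1)^(x·y) amp(|x⟩), where x·y is the number of positions in which both x and y have a 1.
|00⟩: (0.9917 + 0.1286)/2 = 0.5602
|01⟩: (0.9917 + 0.1286)/2 = 0.5602
|10⟩: (0.9917 - 0.1286)/2 = 0.4316
|11⟩: (0.9917 - 0.1286)/2 = 0.4316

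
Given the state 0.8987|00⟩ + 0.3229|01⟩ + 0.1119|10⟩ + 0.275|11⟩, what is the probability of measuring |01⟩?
0.1043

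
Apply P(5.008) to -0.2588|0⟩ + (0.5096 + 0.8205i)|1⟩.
-0.2588|0⟩ + (0.9334 - 0.2485i)|1⟩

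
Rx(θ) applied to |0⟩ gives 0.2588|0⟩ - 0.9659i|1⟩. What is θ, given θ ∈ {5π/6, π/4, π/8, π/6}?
5π/6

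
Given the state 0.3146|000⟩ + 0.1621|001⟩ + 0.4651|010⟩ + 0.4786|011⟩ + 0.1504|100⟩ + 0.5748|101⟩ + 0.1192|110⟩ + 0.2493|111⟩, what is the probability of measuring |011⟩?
0.2291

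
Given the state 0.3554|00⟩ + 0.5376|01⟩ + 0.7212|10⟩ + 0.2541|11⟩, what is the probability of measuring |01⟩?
0.289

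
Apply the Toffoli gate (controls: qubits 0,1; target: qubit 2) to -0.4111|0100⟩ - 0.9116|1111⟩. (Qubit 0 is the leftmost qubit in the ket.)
-0.4111|0100⟩ - 0.9116|1101⟩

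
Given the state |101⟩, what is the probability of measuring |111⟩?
0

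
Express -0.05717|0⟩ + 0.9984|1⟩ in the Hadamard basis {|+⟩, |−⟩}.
0.6656|+⟩ - 0.7464|−⟩

With |ψ⟩ = α|0⟩ + β|1⟩, the Hadamard-basis coefficients are ⟨+|ψ⟩ = (α + β)/√2 and ⟨−|ψ⟩ = (α − β)/√2.
Here α = -0.05717, β = 0.9984: (α + β)/√2 = 0.6656, (α − β)/√2 = -0.7464.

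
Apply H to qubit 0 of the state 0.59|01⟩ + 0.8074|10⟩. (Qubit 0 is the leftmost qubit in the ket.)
0.5709|00⟩ + 0.4172|01⟩ - 0.5709|10⟩ + 0.4172|11⟩

H on qubit 0 mixes each pair of kets that differ only in qubit 0: amplitudes (a, b) of (|…0…⟩, |…1…⟩) become ((a + b)/√2, (a − b)/√2). Kets absent from the input have amplitude 0.
(|00⟩, |10⟩): (a, b) = (0, 0.8074) → (0.5709, -0.5709)
(|01⟩, |11⟩): (a, b) = (0.59, 0) → (0.4172, 0.4172)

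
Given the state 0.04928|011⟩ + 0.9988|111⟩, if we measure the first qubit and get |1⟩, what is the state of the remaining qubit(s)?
|11⟩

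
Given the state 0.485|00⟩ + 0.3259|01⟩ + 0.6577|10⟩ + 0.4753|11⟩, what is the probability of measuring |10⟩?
0.4326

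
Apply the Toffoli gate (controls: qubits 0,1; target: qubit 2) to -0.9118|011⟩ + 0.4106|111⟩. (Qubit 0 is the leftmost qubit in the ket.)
-0.9118|011⟩ + 0.4106|110⟩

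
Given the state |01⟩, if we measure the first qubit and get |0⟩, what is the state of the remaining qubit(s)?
|1⟩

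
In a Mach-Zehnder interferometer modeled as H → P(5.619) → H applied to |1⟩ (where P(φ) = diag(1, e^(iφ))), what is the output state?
(0.1063 + 0.3082i)|0⟩ + (0.8937 - 0.3082i)|1⟩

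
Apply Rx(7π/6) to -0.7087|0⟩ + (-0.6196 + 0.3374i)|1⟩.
(0.5093 + 0.5985i)|0⟩ + (0.1604 + 0.5972i)|1⟩

Rx(7π/6) = [[cos(θ/2), −i·sin(θ/2)], [−i·sin(θ/2), cos(θ/2)]]; θ = 7π/6, cos(θ/2) ≈ -0.258819, sin(θ/2) ≈ 0.965926.
With a = amp(|0⟩) = -0.7087 and b = amp(|1⟩) = (-0.6196 + 0.3374i):
new amp(|0⟩) = (-0.258819)·a + (-0.965926i)·b = (0.5093 + 0.5985i)
new amp(|1⟩) = (-0.965926i)·a + (-0.258819)·b = (0.1604 + 0.5972i)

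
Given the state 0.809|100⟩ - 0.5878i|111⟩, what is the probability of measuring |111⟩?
0.3455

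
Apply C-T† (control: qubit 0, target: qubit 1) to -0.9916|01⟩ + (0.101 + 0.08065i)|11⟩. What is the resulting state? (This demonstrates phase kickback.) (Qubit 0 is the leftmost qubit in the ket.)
-0.9916|01⟩ + (0.1284 - 0.01439i)|11⟩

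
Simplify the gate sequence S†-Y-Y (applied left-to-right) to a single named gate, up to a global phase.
S†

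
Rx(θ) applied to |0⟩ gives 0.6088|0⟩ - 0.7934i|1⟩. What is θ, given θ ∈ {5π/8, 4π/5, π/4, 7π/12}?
7π/12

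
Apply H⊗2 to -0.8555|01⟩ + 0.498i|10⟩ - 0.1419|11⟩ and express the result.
(-0.4987 + 0.249i)|00⟩ + (0.4987 + 0.249i)|01⟩ + (-0.3568 - 0.249i)|10⟩ + (0.3568 - 0.249i)|11⟩

H⊗2 gives amp(|y⟩) = (1/2) Σ_x (−1)^(x·y) amp(|x⟩), where x·y is the number of positions in which both x and y have a 1.
|00⟩: (-0.8555 + 0.498i - 0.1419)/2 = (-0.4987 + 0.249i)
|01⟩: (0.8555 + 0.498i + 0.1419)/2 = (0.4987 + 0.249i)
|10⟩: (-0.8555 - 0.498i + 0.1419)/2 = (-0.3568 - 0.249i)
|11⟩: (0.8555 - 0.498i - 0.1419)/2 = (0.3568 - 0.249i)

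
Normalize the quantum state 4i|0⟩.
i|0⟩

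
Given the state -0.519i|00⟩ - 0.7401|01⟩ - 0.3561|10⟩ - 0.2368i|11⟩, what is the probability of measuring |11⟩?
0.05607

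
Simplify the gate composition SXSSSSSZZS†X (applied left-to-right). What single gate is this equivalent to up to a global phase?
S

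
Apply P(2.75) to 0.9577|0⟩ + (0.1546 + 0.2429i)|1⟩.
0.9577|0⟩ + (-0.2356 - 0.1655i)|1⟩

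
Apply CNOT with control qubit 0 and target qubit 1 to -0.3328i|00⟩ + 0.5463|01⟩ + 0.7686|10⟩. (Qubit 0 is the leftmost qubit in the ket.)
-0.3328i|00⟩ + 0.5463|01⟩ + 0.7686|11⟩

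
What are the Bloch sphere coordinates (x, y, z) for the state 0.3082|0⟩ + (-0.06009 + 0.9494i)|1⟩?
(-0.03704, 0.5852, -0.81)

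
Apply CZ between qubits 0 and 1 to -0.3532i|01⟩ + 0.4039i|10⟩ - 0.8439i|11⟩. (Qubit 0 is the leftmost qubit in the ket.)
-0.3532i|01⟩ + 0.4039i|10⟩ + 0.8439i|11⟩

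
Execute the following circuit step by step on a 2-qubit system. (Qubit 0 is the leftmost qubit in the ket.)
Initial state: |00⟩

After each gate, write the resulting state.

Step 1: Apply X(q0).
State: |10⟩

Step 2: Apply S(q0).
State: i|10⟩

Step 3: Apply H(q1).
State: (1/√2)i|10⟩ + (1/√2)i|11⟩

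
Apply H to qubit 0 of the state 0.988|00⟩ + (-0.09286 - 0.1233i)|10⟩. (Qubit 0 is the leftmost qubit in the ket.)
(0.633 - 0.08719i)|00⟩ + (0.7643 + 0.08719i)|10⟩

H on qubit 0 mixes each pair of kets that differ only in qubit 0: amplitudes (a, b) of (|…0…⟩, |…1…⟩) become ((a + b)/√2, (a − b)/√2). Kets absent from the input have amplitude 0.
(|00⟩, |10⟩): (a, b) = (0.988, (-0.09286 - 0.1233i)) → ((0.633 - 0.08719i), (0.7643 + 0.08719i))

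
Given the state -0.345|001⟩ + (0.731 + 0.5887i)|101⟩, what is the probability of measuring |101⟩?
0.8809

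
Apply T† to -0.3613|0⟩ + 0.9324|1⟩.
-0.3613|0⟩ + (0.6593 - 0.6593i)|1⟩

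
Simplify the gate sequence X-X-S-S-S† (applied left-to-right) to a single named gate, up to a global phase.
S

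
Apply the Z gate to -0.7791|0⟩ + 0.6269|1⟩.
-0.7791|0⟩ - 0.6269|1⟩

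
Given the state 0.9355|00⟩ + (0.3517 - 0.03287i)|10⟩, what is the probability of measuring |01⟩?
0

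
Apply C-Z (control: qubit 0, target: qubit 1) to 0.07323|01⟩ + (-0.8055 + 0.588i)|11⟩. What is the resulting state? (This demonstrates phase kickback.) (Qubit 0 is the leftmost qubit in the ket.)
0.07323|01⟩ + (0.8055 - 0.588i)|11⟩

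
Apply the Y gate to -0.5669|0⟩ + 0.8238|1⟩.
-0.8238i|0⟩ - 0.5669i|1⟩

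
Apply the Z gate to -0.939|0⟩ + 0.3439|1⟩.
-0.939|0⟩ - 0.3439|1⟩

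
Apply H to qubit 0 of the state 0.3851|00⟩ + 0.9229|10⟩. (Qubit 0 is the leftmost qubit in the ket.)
0.9249|00⟩ - 0.3803|10⟩

H on qubit 0 mixes each pair of kets that differ only in qubit 0: amplitudes (a, b) of (|…0…⟩, |…1…⟩) become ((a + b)/√2, (a − b)/√2). Kets absent from the input have amplitude 0.
(|00⟩, |10⟩): (a, b) = (0.3851, 0.9229) → (0.9249, -0.3803)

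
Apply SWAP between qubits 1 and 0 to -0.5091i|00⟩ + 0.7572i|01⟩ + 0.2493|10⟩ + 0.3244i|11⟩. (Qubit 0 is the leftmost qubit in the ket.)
-0.5091i|00⟩ + 0.2493|01⟩ + 0.7572i|10⟩ + 0.3244i|11⟩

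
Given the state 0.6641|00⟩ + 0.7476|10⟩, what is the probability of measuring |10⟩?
0.5589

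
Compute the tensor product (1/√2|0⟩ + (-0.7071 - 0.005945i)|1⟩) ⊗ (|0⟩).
1/√2|00⟩ + (-0.7071 - 0.005945i)|10⟩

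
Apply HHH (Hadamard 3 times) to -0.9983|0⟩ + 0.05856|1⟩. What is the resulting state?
-0.6645|0⟩ - 0.7473|1⟩

H² = I, so H^3 = H: a single Hadamard. With (a, b) = (-0.9983, 0.05856), H gives ((a + b)/√2, (a − b)/√2) = (-0.6645, -0.7473).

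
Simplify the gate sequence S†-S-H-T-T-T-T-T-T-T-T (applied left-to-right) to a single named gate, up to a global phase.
H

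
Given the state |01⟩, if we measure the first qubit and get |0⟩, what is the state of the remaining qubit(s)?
|1⟩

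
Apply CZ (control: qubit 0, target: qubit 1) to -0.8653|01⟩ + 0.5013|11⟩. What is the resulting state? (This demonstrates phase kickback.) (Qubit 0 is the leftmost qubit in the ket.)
-0.8653|01⟩ - 0.5013|11⟩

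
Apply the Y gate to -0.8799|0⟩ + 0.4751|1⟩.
-0.4751i|0⟩ - 0.8799i|1⟩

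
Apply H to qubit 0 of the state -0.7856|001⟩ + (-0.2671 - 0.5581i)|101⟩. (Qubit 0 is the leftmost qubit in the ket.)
(-0.7444 - 0.3946i)|001⟩ + (-0.3666 + 0.3946i)|101⟩

H on qubit 0 mixes each pair of kets that differ only in qubit 0: amplitudes (a, b) of (|…0…⟩, |…1…⟩) become ((a + b)/√2, (a − b)/√2). Kets absent from the input have amplitude 0.
(|001⟩, |101⟩): (a, b) = (-0.7856, (-0.2671 - 0.5581i)) → ((-0.7444 - 0.3946i), (-0.3666 + 0.3946i))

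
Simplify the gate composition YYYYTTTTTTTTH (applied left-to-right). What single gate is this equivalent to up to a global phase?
H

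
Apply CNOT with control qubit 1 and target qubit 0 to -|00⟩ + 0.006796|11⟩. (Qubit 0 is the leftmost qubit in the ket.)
-|00⟩ + 0.006796|01⟩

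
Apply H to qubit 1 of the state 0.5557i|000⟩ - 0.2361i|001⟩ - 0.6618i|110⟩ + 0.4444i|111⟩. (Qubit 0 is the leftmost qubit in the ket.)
0.3929i|000⟩ - 0.1669i|001⟩ + 0.3929i|010⟩ - 0.1669i|011⟩ - 0.468i|100⟩ + 0.3142i|101⟩ + 0.468i|110⟩ - 0.3142i|111⟩

H on qubit 1 mixes each pair of kets that differ only in qubit 1: amplitudes (a, b) of (|…0…⟩, |…1…⟩) become ((a + b)/√2, (a − b)/√2). Kets absent from the input have amplitude 0.
(|000⟩, |010⟩): (a, b) = (0.5557i, 0) → (0.3929i, 0.3929i)
(|001⟩, |011⟩): (a, b) = (-0.2361i, 0) → (-0.1669i, -0.1669i)
(|100⟩, |110⟩): (a, b) = (0, -0.6618i) → (-0.468i, 0.468i)
(|101⟩, |111⟩): (a, b) = (0, 0.4444i) → (0.3142i, -0.3142i)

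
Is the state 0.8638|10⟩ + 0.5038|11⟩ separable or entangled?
Separable

Writing the state as a|00⟩ + b|01⟩ + c|10⟩ + d|11⟩, it is a product state iff ad − bc = 0.
Here (a, b, c, d) = (0, 0, 0.8638, 0.5038): ad − bc = (0)(0.5038) − (0)(0.8638) = 0, so the state is separable.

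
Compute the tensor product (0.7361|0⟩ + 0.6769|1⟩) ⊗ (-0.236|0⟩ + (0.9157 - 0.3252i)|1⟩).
-0.1737|00⟩ + (0.674 - 0.2394i)|01⟩ - 0.1597|10⟩ + (0.6198 - 0.2201i)|11⟩

amp(|b₁b₂…⟩) = product of the factor amplitudes for bits b₁, b₂, …; only kets whose every factor amplitude is nonzero survive.
|00⟩: (0.7361)(-0.236) = -0.1737
|01⟩: (0.7361)(0.9157 - 0.3252i) = (0.674 - 0.2394i)
|10⟩: (0.6769)(-0.236) = -0.1597
|11⟩: (0.6769)(0.9157 - 0.3252i) = (0.6198 - 0.2201i)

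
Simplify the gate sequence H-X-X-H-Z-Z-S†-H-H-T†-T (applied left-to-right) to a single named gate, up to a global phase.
S†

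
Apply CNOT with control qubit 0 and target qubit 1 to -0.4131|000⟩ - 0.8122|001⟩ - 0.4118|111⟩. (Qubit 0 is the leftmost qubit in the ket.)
-0.4131|000⟩ - 0.8122|001⟩ - 0.4118|101⟩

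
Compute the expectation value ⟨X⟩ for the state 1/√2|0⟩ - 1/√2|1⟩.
-1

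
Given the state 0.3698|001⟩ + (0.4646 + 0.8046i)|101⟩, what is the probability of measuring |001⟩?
0.1368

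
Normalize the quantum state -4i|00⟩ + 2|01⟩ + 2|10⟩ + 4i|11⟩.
-0.6325i|00⟩ + 0.3162|01⟩ + 0.3162|10⟩ + 0.6325i|11⟩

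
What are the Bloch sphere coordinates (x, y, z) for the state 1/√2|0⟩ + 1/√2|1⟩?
(1, 0, 0)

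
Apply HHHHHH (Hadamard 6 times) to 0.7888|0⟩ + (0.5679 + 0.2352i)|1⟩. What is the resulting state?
0.7888|0⟩ + (0.5679 + 0.2352i)|1⟩

H² = I, so an even number of Hadamards cancels: H^6 = I and the state is unchanged.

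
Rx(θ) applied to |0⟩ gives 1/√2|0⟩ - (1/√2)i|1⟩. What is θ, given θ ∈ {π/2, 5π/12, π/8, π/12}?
π/2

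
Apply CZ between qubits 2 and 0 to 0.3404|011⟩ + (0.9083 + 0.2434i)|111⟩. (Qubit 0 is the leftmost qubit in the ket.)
0.3404|011⟩ + (-0.9083 - 0.2434i)|111⟩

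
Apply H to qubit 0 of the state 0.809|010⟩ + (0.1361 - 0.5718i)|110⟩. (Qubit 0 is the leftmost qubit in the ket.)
(0.6683 - 0.4043i)|010⟩ + (0.4758 + 0.4043i)|110⟩

H on qubit 0 mixes each pair of kets that differ only in qubit 0: amplitudes (a, b) of (|…0…⟩, |…1…⟩) become ((a + b)/√2, (a − b)/√2). Kets absent from the input have amplitude 0.
(|010⟩, |110⟩): (a, b) = (0.809, (0.1361 - 0.5718i)) → ((0.6683 - 0.4043i), (0.4758 + 0.4043i))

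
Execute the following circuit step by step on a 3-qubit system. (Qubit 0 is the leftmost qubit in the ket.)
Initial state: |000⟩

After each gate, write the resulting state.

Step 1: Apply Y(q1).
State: i|010⟩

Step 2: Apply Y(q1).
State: |000⟩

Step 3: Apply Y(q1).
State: i|010⟩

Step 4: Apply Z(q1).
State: -i|010⟩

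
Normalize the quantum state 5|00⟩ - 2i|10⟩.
0.9285|00⟩ - 0.3714i|10⟩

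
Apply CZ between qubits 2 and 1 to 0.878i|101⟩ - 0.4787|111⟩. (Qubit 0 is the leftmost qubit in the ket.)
0.878i|101⟩ + 0.4787|111⟩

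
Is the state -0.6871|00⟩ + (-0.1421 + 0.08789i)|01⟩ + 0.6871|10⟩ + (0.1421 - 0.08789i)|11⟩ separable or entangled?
Separable

Writing the state as a|00⟩ + b|01⟩ + c|10⟩ + d|11⟩, it is a product state iff ad − bc = 0.
Here (a, b, c, d) = (-0.6871, (-0.1421 + 0.08789i), 0.6871, (0.1421 - 0.08789i)): ad − bc = (-0.6871)(0.1421 - 0.08789i) − (-0.1421 + 0.08789i)(0.6871) = 0, so the state is separable.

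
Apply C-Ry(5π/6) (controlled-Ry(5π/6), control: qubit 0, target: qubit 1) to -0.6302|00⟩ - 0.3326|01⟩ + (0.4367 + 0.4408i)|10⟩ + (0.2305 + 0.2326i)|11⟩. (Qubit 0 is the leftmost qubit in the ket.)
-0.6302|00⟩ - 0.3326|01⟩ + (-0.1096 - 0.1106i)|10⟩ + (0.4815 + 0.486i)|11⟩

C-Ry(5π/6) leaves the control-|0⟩ kets |00⟩, |01⟩ unchanged and applies Ry(5π/6) to qubit 1 on the control-|1⟩ pair (|10⟩, |11⟩).
Ry(5π/6) = [[cos(θ/2), −sin(θ/2)], [sin(θ/2), cos(θ/2)]]; θ = 5π/6, cos(θ/2) ≈ 0.258819, sin(θ/2) ≈ 0.965926.
With a = amp(|10⟩) = (0.4367 + 0.4408i) and b = amp(|11⟩) = (0.2305 + 0.2326i):
new amp(|10⟩) = (0.258819)·a + (-0.965926)·b = (-0.1096 - 0.1106i)
new amp(|11⟩) = (0.965926)·a + (0.258819)·b = (0.4815 + 0.486i)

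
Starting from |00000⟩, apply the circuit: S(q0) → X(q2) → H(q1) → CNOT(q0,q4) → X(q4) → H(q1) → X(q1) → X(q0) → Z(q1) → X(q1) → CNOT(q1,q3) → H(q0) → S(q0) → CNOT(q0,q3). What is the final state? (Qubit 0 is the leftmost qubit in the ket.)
-1/√2|00101⟩ + (1/√2)i|10111⟩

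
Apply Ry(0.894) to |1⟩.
-0.4323|0⟩ + 0.9017|1⟩

Ry(0.894) = [[cos(θ/2), −sin(θ/2)], [sin(θ/2), cos(θ/2)]]; θ = 0.894, cos(θ/2) ≈ 0.901748, sin(θ/2) ≈ 0.432262.
With a = amp(|0⟩) = 0 and b = amp(|1⟩) = 1:
new amp(|0⟩) = (0.901748)·a + (-0.432262)·b = -0.4323
new amp(|1⟩) = (0.432262)·a + (0.901748)·b = 0.9017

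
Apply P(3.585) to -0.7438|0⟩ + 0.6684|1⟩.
-0.7438|0⟩ + (-0.6038 - 0.2868i)|1⟩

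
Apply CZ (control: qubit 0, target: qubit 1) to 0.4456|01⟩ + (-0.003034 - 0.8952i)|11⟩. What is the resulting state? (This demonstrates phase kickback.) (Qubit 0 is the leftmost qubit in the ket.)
0.4456|01⟩ + (0.003034 + 0.8952i)|11⟩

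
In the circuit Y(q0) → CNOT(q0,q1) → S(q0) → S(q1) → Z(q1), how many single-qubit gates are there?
4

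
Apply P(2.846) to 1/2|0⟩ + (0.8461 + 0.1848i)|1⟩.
1/2|0⟩ + (-0.8632 + 0.06969i)|1⟩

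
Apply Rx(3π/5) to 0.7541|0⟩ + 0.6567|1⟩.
(0.4432 - 0.5313i)|0⟩ + (0.386 - 0.6101i)|1⟩

Rx(3π/5) = [[cos(θ/2), −i·sin(θ/2)], [−i·sin(θ/2), cos(θ/2)]]; θ = 3π/5, cos(θ/2) ≈ 0.587785, sin(θ/2) ≈ 0.809017.
With a = amp(|0⟩) = 0.7541 and b = amp(|1⟩) = 0.6567:
new amp(|0⟩) = (0.587785)·a + (-0.809017i)·b = (0.4432 - 0.5313i)
new amp(|1⟩) = (-0.809017i)·a + (0.587785)·b = (0.386 - 0.6101i)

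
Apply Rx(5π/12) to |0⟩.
0.7934|0⟩ - 0.6088i|1⟩

Rx(5π/12) = [[cos(θ/2), −i·sin(θ/2)], [−i·sin(θ/2), cos(θ/2)]]; θ = 5π/12, cos(θ/2) ≈ 0.793353, sin(θ/2) ≈ 0.608761.
With a = amp(|0⟩) = 1 and b = amp(|1⟩) = 0:
new amp(|0⟩) = (0.793353)·a + (-0.608761i)·b = 0.7934
new amp(|1⟩) = (-0.608761i)·a + (0.793353)·b = -0.6088i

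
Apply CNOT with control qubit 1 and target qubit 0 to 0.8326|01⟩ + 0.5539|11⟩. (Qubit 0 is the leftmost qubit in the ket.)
0.5539|01⟩ + 0.8326|11⟩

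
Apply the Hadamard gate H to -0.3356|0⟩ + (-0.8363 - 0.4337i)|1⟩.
(-0.8287 - 0.3067i)|0⟩ + (0.354 + 0.3067i)|1⟩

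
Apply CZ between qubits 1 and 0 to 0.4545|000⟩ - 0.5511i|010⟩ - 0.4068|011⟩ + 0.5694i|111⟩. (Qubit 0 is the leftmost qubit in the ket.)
0.4545|000⟩ - 0.5511i|010⟩ - 0.4068|011⟩ - 0.5694i|111⟩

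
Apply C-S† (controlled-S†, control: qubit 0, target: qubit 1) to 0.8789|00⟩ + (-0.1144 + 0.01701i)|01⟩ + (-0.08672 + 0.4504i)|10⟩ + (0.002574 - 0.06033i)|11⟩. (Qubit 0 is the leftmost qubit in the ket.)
0.8789|00⟩ + (-0.1144 + 0.01701i)|01⟩ + (-0.08672 + 0.4504i)|10⟩ + (-0.06033 - 0.002574i)|11⟩

C-S† leaves the control-|0⟩ kets |00⟩, |01⟩ unchanged and applies S† to qubit 1 on the control-|1⟩ pair (|10⟩, |11⟩).
S† = [[1, 0], [0, -i]].
With a = amp(|10⟩) = (-0.08672 + 0.4504i) and b = amp(|11⟩) = (0.002574 - 0.06033i):
new amp(|10⟩) = (1)·a = (-0.08672 + 0.4504i)
new amp(|11⟩) = (-i)·b = (-0.06033 - 0.002574i)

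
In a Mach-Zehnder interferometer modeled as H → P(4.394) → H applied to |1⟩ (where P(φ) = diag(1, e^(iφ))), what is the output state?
(0.6565 + 0.4749i)|0⟩ + (0.3435 - 0.4749i)|1⟩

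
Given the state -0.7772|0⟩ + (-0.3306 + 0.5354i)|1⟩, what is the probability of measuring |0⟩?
0.604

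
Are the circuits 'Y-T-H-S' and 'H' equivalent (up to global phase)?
No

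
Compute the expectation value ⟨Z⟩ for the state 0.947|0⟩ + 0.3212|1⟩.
0.7936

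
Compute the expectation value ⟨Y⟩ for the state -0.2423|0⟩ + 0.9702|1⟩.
0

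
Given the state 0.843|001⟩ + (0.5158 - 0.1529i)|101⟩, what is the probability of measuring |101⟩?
0.2894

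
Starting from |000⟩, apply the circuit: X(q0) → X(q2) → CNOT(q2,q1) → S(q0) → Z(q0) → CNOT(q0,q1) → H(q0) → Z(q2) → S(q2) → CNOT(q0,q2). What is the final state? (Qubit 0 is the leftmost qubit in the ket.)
-1/√2|001⟩ + 1/√2|100⟩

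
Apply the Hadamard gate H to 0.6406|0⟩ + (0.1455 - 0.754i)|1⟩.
(0.5559 - 0.5332i)|0⟩ + (0.3501 + 0.5332i)|1⟩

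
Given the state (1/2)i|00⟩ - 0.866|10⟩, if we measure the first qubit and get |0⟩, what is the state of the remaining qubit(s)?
i|0⟩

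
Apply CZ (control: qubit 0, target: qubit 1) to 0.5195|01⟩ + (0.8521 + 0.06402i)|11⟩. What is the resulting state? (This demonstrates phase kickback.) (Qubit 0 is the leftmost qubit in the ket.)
0.5195|01⟩ + (-0.8521 - 0.06402i)|11⟩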